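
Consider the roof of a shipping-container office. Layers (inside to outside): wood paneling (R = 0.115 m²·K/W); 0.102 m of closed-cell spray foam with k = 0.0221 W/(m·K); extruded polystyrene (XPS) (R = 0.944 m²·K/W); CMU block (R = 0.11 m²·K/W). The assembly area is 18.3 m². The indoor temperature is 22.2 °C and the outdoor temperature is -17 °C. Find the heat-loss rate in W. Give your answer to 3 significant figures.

0.102/0.0221 = 4.615
R_total = 0.115 + 4.615 + 0.944 + 0.11 = 5.784 m²·K/W
Q = A·ΔT/R = 18.3 × (22.2 − (-17)) / 5.784 = 124 W

124 W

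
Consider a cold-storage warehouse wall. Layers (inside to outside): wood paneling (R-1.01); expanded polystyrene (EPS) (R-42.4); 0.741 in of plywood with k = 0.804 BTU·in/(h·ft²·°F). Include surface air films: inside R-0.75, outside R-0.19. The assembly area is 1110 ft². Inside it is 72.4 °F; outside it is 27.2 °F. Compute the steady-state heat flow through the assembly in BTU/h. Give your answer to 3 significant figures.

1110 BTU/h

0.741/0.804 = 0.9216
R_total = 0.75 + 1.01 + 42.4 + 0.9216 + 0.19 = 45.27 ft²·°F·h/BTU
Q = A·ΔT/R = 1110 × (72.4 − 27.2) / 45.27 = 1108 BTU/h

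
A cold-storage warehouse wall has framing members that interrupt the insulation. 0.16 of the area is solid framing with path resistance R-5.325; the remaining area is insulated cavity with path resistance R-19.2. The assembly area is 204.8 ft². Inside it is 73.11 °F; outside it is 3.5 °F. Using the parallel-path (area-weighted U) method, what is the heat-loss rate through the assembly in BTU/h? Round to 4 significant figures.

1052 BTU/h

U_eff = 0.84/19.2 + 0.16/5.325 = 0.04375 + 0.030047 = 0.073797
R_eff = 1/U_eff = 13.551 ft²·°F·h/BTU
Q = 204.8 × (73.11 − 3.5) / 13.551 = 1052.1 BTU/h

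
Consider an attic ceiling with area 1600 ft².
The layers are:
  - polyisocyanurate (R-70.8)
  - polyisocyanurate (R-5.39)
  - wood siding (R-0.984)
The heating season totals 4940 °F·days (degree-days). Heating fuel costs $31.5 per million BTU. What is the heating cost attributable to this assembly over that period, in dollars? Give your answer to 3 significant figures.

77.4 dollars

R_total = 70.8 + 5.39 + 0.984 = 77.17 ft²·°F·h/BTU
E = A × HDD × 24 / R = 1600 × 4940 × 24 / 77.17 = 2458000 BTU
Cost = 2458000/10⁶ × 31.5 = $77.43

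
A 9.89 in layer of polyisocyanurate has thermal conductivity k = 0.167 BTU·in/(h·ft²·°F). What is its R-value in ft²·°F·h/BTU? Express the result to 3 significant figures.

59.2 ft²·°F·h/BTU

R = L/k = 9.89/0.167 = 59.22 ft²·°F·h/BTU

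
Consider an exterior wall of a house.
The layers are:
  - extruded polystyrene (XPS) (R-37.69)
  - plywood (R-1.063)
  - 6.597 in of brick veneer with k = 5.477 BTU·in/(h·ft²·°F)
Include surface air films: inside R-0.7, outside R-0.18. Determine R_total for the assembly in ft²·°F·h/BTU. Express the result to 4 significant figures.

6.597/5.477 = 1.2045
R_total = 0.7 + 37.69 + 1.063 + 1.2045 + 0.18 = 40.837 ft²·°F·h/BTU

40.84 ft²·°F·h/BTU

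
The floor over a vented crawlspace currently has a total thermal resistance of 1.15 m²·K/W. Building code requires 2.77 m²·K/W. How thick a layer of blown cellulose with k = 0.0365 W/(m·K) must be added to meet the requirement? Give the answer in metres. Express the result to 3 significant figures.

0.0591 m

ΔR = 2.77 − 1.15 = 1.62 m²·K/W
L = ΔR × k = 1.62 × 0.0365 = 0.05913 m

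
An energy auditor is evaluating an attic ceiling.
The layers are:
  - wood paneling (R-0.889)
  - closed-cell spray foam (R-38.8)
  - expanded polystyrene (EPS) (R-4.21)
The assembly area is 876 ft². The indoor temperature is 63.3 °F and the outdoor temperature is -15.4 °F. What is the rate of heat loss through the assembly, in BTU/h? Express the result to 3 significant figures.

1570 BTU/h

R_total = 0.889 + 38.8 + 4.21 = 43.9 ft²·°F·h/BTU
Q = A·ΔT/R = 876 × (63.3 − (-15.4)) / 43.9 = 1570 BTU/h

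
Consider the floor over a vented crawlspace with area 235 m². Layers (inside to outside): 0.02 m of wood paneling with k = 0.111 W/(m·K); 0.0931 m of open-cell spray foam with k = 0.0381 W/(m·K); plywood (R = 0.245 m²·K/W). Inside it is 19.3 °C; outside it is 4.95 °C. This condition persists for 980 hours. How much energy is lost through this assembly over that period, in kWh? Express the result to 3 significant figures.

0.02/0.111 = 0.1802
0.0931/0.0381 = 2.444
R_total = 0.1802 + 2.444 + 0.245 = 2.869 m²·K/W
Q = 235 × (19.3 − 4.95) / 2.869 = 1176 W
E = 1176 W × 980 h / 1000 = 1152 kWh

1150 kWh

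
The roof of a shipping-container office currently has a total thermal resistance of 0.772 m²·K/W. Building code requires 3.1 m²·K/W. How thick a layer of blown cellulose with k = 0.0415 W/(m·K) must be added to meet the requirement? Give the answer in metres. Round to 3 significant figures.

ΔR = 3.1 − 0.772 = 2.328 m²·K/W
L = ΔR × k = 2.328 × 0.0415 = 0.09661 m

0.0966 m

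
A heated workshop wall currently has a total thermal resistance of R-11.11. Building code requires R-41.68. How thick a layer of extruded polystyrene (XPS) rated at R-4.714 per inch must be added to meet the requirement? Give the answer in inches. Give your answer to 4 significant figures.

ΔR = 41.68 − 11.11 = 30.57 ft²·°F·h/BTU
L = ΔR / (R/in) = 30.57/4.714 = 6.4849 in

6.485 in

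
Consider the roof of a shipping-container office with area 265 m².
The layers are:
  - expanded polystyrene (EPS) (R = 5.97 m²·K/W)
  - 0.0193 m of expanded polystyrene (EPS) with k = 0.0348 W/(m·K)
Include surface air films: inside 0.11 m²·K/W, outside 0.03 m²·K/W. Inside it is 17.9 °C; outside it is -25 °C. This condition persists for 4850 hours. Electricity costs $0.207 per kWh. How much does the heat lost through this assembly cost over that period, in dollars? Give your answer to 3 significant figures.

1710 dollars

0.0193/0.0348 = 0.5546
R_total = 0.11 + 5.97 + 0.5546 + 0.03 = 6.665 m²·K/W
Q = 265 × (17.9 − (-25)) / 6.665 = 1706 W
E = 1706 W × 4850 h / 1000 = 8273 kWh
Cost = 8273 × 0.207 = $1713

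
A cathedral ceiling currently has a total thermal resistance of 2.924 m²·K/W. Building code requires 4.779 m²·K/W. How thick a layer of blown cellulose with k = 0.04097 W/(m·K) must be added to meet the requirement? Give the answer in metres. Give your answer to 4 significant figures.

0.07600 m

ΔR = 4.779 − 2.924 = 1.855 m²·K/W
L = ΔR × k = 1.855 × 0.04097 = 0.075999 m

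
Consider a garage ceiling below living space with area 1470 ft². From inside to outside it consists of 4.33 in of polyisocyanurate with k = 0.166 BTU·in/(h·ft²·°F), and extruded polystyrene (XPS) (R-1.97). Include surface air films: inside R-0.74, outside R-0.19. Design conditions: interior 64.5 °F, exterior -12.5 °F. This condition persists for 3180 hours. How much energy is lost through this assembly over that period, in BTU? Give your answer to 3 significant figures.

12400000 BTU

4.33/0.166 = 26.08
R_total = 0.74 + 26.08 + 1.97 + 0.19 = 28.98 ft²·°F·h/BTU
Q = 1470 × (64.5 − (-12.5)) / 28.98 = 3905 BTU/h
E = 3905 × 3180 = 12420000 BTU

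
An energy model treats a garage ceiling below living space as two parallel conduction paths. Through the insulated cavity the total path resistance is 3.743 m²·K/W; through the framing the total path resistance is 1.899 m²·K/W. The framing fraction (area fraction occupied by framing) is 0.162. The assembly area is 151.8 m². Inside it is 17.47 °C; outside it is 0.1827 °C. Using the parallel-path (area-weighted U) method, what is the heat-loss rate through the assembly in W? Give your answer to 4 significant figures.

811.4 W

U_eff = 0.838/3.743 + 0.162/1.899 = 0.22388 + 0.085308 = 0.30919
R_eff = 1/U_eff = 3.2342 m²·K/W
Q = 151.8 × (17.47 − 0.1827) / 3.2342 = 811.39 W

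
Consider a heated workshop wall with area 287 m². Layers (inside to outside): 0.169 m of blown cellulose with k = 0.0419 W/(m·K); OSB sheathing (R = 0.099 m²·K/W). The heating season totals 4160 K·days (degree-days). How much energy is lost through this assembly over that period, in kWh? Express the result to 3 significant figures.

6930 kWh

0.169/0.0419 = 4.033
R_total = 4.033 + 0.099 = 4.132 m²·K/W
E = A × HDD × 24 / R / 1000 = 287 × 4160 × 24 / 4.132 / 1000 = 6934 kWh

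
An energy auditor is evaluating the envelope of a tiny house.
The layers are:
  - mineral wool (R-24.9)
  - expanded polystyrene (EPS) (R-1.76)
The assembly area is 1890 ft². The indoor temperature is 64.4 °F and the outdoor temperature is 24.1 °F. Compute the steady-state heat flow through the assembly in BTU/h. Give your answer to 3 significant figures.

2860 BTU/h

R_total = 24.9 + 1.76 = 26.66 ft²·°F·h/BTU
Q = A·ΔT/R = 1890 × (64.4 − 24.1) / 26.66 = 2857 BTU/h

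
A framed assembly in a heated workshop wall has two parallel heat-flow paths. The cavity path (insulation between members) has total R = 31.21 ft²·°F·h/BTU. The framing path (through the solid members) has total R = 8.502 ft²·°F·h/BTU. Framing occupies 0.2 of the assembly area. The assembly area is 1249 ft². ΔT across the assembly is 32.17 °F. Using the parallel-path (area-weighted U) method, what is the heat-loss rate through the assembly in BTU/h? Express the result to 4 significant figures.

1975 BTU/h

U_eff = 0.8/31.21 + 0.2/8.502 = 0.025633 + 0.023524 = 0.049157
R_eff = 1/U_eff = 20.343 ft²·°F·h/BTU
Q = 1249 × 32.17 / 20.343 = 1975.1 BTU/h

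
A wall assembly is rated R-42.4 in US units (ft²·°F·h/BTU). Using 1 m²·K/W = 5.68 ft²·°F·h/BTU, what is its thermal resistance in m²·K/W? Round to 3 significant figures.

7.46 m²·K/W

R_SI = 42.4/5.68 = 7.465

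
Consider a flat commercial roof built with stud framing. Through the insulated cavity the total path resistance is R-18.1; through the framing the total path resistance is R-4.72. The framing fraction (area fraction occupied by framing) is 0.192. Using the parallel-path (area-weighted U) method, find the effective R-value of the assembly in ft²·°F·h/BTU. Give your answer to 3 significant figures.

11.7 ft²·°F·h/BTU

U_eff = 0.808/18.1 + 0.192/4.72 = 0.04464 + 0.04068 = 0.08532
R_eff = 1/U_eff = 11.72 ft²·°F·h/BTU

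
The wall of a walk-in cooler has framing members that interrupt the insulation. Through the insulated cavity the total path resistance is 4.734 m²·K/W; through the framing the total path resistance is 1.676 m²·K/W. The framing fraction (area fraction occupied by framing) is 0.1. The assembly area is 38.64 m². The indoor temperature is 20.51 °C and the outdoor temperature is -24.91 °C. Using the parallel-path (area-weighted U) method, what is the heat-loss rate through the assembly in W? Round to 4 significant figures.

438.4 W

U_eff = 0.9/4.734 + 0.1/1.676 = 0.19011 + 0.059666 = 0.24978
R_eff = 1/U_eff = 4.0035 m²·K/W
Q = 38.64 × (20.51 − (-24.91)) / 4.0035 = 438.37 W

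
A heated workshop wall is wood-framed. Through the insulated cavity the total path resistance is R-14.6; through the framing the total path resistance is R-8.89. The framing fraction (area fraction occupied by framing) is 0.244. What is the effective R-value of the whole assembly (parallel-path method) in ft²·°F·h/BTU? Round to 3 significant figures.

U_eff = 0.756/14.6 + 0.244/8.89 = 0.05178 + 0.02745 = 0.07923
R_eff = 1/U_eff = 12.62 ft²·°F·h/BTU

12.6 ft²·°F·h/BTU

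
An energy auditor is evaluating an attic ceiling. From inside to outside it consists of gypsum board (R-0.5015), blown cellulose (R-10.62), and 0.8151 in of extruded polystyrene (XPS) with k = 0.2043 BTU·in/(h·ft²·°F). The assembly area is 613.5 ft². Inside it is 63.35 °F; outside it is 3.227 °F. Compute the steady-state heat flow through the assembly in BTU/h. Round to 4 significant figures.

0.8151/0.2043 = 3.9897
R_total = 0.5015 + 10.62 + 3.9897 = 15.111 ft²·°F·h/BTU
Q = A·ΔT/R = 613.5 × (63.35 − 3.227) / 15.111 = 2440.9 BTU/h

2441 BTU/h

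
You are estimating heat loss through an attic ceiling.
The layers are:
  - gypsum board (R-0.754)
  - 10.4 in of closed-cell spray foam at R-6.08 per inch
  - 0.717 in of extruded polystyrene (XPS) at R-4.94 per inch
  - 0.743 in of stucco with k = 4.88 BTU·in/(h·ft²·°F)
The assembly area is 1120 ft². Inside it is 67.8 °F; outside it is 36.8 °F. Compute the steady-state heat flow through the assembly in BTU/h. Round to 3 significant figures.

513 BTU/h

10.4 × 6.08 = 63.23
0.717 × 4.94 = 3.542
0.743/4.88 = 0.1523
R_total = 0.754 + 63.23 + 3.542 + 0.1523 = 67.68 ft²·°F·h/BTU
Q = A·ΔT/R = 1120 × (67.8 − 36.8) / 67.68 = 513 BTU/h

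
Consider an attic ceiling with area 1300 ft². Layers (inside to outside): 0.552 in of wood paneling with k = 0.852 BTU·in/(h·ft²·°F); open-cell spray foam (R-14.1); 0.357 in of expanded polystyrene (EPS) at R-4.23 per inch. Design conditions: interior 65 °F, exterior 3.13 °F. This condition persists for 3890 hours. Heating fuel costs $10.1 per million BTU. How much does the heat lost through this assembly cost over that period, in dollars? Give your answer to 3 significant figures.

194 dollars

0.552/0.852 = 0.6479
0.357 × 4.23 = 1.51
R_total = 0.6479 + 14.1 + 1.51 = 16.26 ft²·°F·h/BTU
Q = 1300 × (65 − 3.13) / 16.26 = 4947 BTU/h
E = 4947 × 3890 = 19240000 BTU
Cost = 19240000/10⁶ × 10.1 = $194.4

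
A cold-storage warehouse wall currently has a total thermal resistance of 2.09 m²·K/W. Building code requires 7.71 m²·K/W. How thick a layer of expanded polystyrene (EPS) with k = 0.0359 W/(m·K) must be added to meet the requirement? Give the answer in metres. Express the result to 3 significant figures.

0.202 m

ΔR = 7.71 − 2.09 = 5.62 m²·K/W
L = ΔR × k = 5.62 × 0.0359 = 0.2018 m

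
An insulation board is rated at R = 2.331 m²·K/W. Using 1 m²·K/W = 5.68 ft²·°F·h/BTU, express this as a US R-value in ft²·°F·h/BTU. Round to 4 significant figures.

R_US = 2.331 × 5.68 = 13.24

13.24 ft²·°F·h/BTU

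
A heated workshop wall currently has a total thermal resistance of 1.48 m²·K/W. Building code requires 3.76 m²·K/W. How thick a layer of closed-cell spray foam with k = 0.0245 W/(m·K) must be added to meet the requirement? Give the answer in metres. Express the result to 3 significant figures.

0.0559 m

ΔR = 3.76 − 1.48 = 2.28 m²·K/W
L = ΔR × k = 2.28 × 0.0245 = 0.05586 m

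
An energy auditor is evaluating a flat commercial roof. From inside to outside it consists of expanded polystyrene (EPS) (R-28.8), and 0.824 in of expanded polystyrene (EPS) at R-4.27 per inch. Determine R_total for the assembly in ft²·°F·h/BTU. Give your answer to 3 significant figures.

32.3 ft²·°F·h/BTU

0.824 × 4.27 = 3.518
R_total = 28.8 + 3.518 = 32.32 ft²·°F·h/BTU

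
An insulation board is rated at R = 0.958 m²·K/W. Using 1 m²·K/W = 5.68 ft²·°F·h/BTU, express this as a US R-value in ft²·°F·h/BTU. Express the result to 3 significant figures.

R_US = 0.958 × 5.68 = 5.441

5.44 ft²·°F·h/BTU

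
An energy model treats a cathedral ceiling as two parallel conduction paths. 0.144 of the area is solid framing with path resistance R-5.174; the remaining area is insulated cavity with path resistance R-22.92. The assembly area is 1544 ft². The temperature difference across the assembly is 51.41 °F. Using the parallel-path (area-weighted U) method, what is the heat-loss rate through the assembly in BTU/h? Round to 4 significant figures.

U_eff = 0.856/22.92 + 0.144/5.174 = 0.037347 + 0.027831 = 0.065179
R_eff = 1/U_eff = 15.342 ft²·°F·h/BTU
Q = 1544 × 51.41 / 15.342 = 5173.7 BTU/h

5174 BTU/h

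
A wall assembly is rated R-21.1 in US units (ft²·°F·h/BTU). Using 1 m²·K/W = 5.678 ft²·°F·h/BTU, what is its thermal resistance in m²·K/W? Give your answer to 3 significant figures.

3.72 m²·K/W

R_SI = 21.1/5.678 = 3.716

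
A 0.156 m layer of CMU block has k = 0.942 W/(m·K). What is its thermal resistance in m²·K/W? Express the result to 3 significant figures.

R = L/k = 0.156/0.942 = 0.1656 m²·K/W

0.166 m²·K/W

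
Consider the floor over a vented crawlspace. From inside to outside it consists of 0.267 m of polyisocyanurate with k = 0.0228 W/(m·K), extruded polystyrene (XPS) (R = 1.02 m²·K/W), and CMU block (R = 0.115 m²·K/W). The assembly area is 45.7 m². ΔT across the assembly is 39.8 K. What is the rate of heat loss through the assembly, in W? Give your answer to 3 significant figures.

0.267/0.0228 = 11.71
R_total = 11.71 + 1.02 + 0.115 = 12.85 m²·K/W
Q = A·ΔT/R = 45.7 × 39.8 / 12.85 = 141.6 W

142 W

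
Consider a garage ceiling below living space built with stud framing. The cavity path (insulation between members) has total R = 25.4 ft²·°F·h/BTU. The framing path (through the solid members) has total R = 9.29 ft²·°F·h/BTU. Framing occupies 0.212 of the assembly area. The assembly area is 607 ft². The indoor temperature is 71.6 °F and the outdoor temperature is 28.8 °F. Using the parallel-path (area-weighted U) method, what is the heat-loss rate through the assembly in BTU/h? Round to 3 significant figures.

1400 BTU/h

U_eff = 0.788/25.4 + 0.212/9.29 = 0.03102 + 0.02282 = 0.05384
R_eff = 1/U_eff = 18.57 ft²·°F·h/BTU
Q = 607 × (71.6 − 28.8) / 18.57 = 1399 BTU/h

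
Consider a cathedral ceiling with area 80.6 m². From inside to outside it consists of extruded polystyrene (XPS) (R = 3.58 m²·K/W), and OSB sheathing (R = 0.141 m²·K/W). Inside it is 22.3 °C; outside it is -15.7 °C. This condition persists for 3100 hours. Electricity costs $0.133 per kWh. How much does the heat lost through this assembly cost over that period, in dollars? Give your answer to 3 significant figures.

339 dollars

R_total = 3.58 + 0.141 = 3.721 m²·K/W
Q = 80.6 × (22.3 − (-15.7)) / 3.721 = 823.1 W
E = 823.1 W × 3100 h / 1000 = 2552 kWh
Cost = 2552 × 0.133 = $339.4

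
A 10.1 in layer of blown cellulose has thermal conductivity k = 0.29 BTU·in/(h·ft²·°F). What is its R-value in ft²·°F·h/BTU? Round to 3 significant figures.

R = L/k = 10.1/0.29 = 34.83 ft²·°F·h/BTU

34.8 ft²·°F·h/BTU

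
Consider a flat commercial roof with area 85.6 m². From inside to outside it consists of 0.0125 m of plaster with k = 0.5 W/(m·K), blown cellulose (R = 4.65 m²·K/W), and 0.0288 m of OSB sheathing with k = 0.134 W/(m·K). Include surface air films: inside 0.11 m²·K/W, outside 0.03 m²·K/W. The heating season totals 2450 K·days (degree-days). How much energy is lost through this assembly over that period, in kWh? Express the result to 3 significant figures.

0.0125/0.5 = 0.025
0.0288/0.134 = 0.2149
R_total = 0.11 + 0.025 + 4.65 + 0.2149 + 0.03 = 5.03 m²·K/W
E = A × HDD × 24 / R / 1000 = 85.6 × 2450 × 24 / 5.03 / 1000 = 1001 kWh

1000 kWh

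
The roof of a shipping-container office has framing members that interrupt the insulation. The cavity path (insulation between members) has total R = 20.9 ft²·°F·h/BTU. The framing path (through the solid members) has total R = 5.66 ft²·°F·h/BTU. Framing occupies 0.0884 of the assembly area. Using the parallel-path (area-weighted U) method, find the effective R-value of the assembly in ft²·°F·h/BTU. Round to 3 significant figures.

16.9 ft²·°F·h/BTU

U_eff = 0.9116/20.9 + 0.0884/5.66 = 0.04362 + 0.01562 = 0.05924
R_eff = 1/U_eff = 16.88 ft²·°F·h/BTU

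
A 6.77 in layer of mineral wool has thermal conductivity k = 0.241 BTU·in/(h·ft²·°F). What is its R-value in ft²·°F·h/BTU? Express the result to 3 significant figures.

28.1 ft²·°F·h/BTU

R = L/k = 6.77/0.241 = 28.09 ft²·°F·h/BTU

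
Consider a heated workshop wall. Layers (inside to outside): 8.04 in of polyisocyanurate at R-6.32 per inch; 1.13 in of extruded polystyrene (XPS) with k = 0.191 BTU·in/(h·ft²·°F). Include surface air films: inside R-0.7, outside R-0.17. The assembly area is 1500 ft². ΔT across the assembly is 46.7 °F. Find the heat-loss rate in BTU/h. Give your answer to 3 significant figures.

1220 BTU/h

8.04 × 6.32 = 50.81
1.13/0.191 = 5.916
R_total = 0.7 + 50.81 + 5.916 + 0.17 = 57.6 ft²·°F·h/BTU
Q = A·ΔT/R = 1500 × 46.7 / 57.6 = 1216 BTU/h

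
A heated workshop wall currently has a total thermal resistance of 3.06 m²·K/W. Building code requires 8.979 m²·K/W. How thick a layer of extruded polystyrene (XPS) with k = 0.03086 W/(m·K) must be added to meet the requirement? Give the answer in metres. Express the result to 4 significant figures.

0.1827 m

ΔR = 8.979 − 3.06 = 5.919 m²·K/W
L = ΔR × k = 5.919 × 0.03086 = 0.18266 m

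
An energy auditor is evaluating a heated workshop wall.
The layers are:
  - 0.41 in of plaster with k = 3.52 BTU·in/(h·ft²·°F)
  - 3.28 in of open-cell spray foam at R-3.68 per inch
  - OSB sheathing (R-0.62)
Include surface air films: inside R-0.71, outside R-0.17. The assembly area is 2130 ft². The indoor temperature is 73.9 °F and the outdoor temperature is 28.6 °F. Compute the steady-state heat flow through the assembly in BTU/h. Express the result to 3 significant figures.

0.41/3.52 = 0.1165
3.28 × 3.68 = 12.07
R_total = 0.71 + 0.1165 + 12.07 + 0.62 + 0.17 = 13.69 ft²·°F·h/BTU
Q = A·ΔT/R = 2130 × (73.9 − 28.6) / 13.69 = 7050 BTU/h

7050 BTU/h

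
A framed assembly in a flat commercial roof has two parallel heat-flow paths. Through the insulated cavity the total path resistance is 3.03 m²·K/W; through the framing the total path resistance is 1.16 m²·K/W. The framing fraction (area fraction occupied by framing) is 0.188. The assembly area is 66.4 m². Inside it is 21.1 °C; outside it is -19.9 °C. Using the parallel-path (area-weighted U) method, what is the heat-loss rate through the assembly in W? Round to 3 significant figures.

1170 W

U_eff = 0.812/3.03 + 0.188/1.16 = 0.268 + 0.1621 = 0.4301
R_eff = 1/U_eff = 2.325 m²·K/W
Q = 66.4 × (21.1 − (-19.9)) / 2.325 = 1171 W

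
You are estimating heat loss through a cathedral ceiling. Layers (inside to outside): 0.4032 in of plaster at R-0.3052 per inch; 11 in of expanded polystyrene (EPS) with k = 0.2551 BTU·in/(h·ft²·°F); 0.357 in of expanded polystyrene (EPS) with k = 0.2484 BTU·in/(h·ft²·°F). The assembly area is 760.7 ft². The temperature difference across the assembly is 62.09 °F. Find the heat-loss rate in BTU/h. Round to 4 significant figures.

1057 BTU/h

0.4032 × 0.3052 = 0.12306
11/0.2551 = 43.12
0.357/0.2484 = 1.4372
R_total = 0.12306 + 43.12 + 1.4372 = 44.681 ft²·°F·h/BTU
Q = A·ΔT/R = 760.7 × 62.09 / 44.681 = 1057.1 BTU/h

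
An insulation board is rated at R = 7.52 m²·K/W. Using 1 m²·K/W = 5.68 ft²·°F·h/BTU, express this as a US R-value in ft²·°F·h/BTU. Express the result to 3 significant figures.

R_US = 7.52 × 5.68 = 42.71

42.7 ft²·°F·h/BTU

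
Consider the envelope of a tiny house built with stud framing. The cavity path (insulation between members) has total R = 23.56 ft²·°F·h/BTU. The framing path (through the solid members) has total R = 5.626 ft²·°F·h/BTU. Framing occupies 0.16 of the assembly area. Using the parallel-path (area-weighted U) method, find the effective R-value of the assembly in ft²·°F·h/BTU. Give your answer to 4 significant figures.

15.60 ft²·°F·h/BTU

U_eff = 0.84/23.56 + 0.16/5.626 = 0.035654 + 0.028439 = 0.064093
R_eff = 1/U_eff = 15.602 ft²·°F·h/BTU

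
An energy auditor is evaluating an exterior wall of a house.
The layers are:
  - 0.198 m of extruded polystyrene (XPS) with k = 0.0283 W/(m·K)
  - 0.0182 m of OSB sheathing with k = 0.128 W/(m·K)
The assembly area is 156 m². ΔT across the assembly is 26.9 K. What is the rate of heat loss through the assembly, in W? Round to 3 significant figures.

588 W

0.198/0.0283 = 6.996
0.0182/0.128 = 0.1422
R_total = 6.996 + 0.1422 = 7.139 m²·K/W
Q = A·ΔT/R = 156 × 26.9 / 7.139 = 587.8 W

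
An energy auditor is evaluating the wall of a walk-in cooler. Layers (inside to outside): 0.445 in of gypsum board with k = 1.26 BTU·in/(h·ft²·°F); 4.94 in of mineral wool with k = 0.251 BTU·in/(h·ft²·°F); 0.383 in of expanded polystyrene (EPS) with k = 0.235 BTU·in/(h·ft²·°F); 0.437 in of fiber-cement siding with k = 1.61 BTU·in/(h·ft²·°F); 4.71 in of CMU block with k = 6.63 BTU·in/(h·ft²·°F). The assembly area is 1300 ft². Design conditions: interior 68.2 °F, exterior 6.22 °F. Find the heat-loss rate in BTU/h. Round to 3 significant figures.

0.445/1.26 = 0.3532
4.94/0.251 = 19.68
0.383/0.235 = 1.63
0.437/1.61 = 0.2714
4.71/6.63 = 0.7104
R_total = 0.3532 + 19.68 + 1.63 + 0.2714 + 0.7104 = 22.65 ft²·°F·h/BTU
Q = A·ΔT/R = 1300 × (68.2 − 6.22) / 22.65 = 3558 BTU/h

3560 BTU/h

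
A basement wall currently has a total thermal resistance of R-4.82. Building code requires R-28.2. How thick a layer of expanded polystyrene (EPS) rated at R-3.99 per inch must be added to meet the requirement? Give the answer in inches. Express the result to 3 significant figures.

5.86 in

ΔR = 28.2 − 4.82 = 23.38 ft²·°F·h/BTU
L = ΔR / (R/in) = 23.38/3.99 = 5.86 in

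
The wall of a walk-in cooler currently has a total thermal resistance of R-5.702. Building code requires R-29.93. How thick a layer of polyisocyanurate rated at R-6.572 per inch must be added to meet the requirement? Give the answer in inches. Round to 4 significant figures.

3.687 in

ΔR = 29.93 − 5.702 = 24.228 ft²·°F·h/BTU
L = ΔR / (R/in) = 24.228/6.572 = 3.6865 in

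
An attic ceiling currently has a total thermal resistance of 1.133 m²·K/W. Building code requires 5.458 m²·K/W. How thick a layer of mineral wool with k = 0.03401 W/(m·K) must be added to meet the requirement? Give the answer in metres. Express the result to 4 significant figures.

0.1471 m

ΔR = 5.458 − 1.133 = 4.325 m²·K/W
L = ΔR × k = 4.325 × 0.03401 = 0.14709 m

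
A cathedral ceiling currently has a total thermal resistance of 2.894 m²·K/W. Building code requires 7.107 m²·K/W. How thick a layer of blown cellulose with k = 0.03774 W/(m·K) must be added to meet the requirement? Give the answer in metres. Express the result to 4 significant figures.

0.1590 m

ΔR = 7.107 − 2.894 = 4.213 m²·K/W
L = ΔR × k = 4.213 × 0.03774 = 0.159 m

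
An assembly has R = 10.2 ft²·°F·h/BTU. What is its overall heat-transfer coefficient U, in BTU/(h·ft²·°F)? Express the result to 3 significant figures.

0.0980 BTU/(h·ft²·°F)

U = 1/R = 1/10.2 = 0.09804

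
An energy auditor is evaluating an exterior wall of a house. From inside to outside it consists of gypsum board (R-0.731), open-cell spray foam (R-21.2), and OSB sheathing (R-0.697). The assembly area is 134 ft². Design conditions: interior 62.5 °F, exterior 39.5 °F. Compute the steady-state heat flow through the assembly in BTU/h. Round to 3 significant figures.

R_total = 0.731 + 21.2 + 0.697 = 22.63 ft²·°F·h/BTU
Q = A·ΔT/R = 134 × (62.5 − 39.5) / 22.63 = 136.2 BTU/h

136 BTU/h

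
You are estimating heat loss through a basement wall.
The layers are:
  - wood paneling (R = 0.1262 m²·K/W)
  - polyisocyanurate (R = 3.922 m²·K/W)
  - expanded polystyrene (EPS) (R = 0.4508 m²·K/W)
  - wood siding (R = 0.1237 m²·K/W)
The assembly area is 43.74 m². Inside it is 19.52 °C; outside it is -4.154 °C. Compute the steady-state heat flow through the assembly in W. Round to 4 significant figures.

224.0 W

R_total = 0.1262 + 3.922 + 0.4508 + 0.1237 = 4.6227 m²·K/W
Q = A·ΔT/R = 43.74 × (19.52 − (-4.154)) / 4.6227 = 224 W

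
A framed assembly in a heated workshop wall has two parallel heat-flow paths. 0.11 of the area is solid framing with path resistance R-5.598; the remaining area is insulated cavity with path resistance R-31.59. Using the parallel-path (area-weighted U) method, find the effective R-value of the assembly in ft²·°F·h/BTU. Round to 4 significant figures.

20.91 ft²·°F·h/BTU

U_eff = 0.89/31.59 + 0.11/5.598 = 0.028173 + 0.01965 = 0.047823
R_eff = 1/U_eff = 20.91 ft²·°F·h/BTU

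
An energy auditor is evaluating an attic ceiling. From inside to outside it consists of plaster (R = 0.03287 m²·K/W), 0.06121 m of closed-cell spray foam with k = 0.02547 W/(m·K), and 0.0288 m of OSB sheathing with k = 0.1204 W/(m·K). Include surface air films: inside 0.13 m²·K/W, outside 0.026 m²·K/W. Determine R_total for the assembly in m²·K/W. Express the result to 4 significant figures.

2.831 m²·K/W

0.06121/0.02547 = 2.4032
0.0288/0.1204 = 0.2392
R_total = 0.13 + 0.03287 + 2.4032 + 0.2392 + 0.026 = 2.8313 m²·K/W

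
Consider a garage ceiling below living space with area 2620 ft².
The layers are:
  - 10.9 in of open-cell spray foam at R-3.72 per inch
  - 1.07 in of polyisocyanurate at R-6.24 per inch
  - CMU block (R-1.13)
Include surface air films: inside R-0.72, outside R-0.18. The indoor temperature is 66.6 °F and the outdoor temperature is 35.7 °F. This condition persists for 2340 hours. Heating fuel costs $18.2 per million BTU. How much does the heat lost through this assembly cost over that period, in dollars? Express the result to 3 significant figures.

70.0 dollars

10.9 × 3.72 = 40.55
1.07 × 6.24 = 6.677
R_total = 0.72 + 40.55 + 6.677 + 1.13 + 0.18 = 49.25 ft²·°F·h/BTU
Q = 2620 × (66.6 − 35.7) / 49.25 = 1644 BTU/h
E = 1644 × 2340 = 3846000 BTU
Cost = 3846000/10⁶ × 18.2 = $70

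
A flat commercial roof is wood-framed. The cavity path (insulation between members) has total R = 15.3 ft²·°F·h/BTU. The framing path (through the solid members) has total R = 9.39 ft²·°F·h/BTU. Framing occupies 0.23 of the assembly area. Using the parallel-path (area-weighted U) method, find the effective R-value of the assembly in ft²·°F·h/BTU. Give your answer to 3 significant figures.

U_eff = 0.77/15.3 + 0.23/9.39 = 0.05033 + 0.02449 = 0.07482
R_eff = 1/U_eff = 13.37 ft²·°F·h/BTU

13.4 ft²·°F·h/BTU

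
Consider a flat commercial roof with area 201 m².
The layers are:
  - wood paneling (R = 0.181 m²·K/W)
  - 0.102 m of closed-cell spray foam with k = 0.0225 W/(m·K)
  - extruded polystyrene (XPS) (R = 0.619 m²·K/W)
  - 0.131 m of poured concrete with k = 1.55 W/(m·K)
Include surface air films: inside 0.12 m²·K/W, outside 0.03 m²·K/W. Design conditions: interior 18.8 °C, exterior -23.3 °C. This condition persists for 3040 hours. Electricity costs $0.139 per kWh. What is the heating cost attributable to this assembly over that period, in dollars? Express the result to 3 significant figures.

0.102/0.0225 = 4.533
0.131/1.55 = 0.08452
R_total = 0.12 + 0.181 + 4.533 + 0.619 + 0.08452 + 0.03 = 5.568 m²·K/W
Q = 201 × (18.8 − (-23.3)) / 5.568 = 1520 W
E = 1520 W × 3040 h / 1000 = 4620 kWh
Cost = 4620 × 0.139 = $642.2

642 dollars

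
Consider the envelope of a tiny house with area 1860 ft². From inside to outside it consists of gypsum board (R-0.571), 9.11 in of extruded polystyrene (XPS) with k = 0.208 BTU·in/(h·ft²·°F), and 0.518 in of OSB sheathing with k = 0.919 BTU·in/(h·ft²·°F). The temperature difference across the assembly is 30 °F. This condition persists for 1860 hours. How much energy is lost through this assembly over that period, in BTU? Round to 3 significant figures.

9.11/0.208 = 43.8
0.518/0.919 = 0.5637
R_total = 0.571 + 43.8 + 0.5637 = 44.93 ft²·°F·h/BTU
Q = 1860 × 30 / 44.93 = 1242 BTU/h
E = 1242 × 1860 = 2310000 BTU

2310000 BTU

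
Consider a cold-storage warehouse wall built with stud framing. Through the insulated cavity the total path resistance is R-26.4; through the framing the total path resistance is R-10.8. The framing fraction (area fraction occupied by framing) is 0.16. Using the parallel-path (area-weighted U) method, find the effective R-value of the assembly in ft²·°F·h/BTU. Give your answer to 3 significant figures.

U_eff = 0.84/26.4 + 0.16/10.8 = 0.03182 + 0.01481 = 0.04663
R_eff = 1/U_eff = 21.44 ft²·°F·h/BTU

21.4 ft²·°F·h/BTU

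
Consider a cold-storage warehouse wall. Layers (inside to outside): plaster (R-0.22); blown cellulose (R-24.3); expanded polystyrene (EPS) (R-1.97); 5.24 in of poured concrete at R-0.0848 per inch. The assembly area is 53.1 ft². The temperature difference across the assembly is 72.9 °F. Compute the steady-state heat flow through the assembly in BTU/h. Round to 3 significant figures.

144 BTU/h

5.24 × 0.0848 = 0.4444
R_total = 0.22 + 24.3 + 1.97 + 0.4444 = 26.93 ft²·°F·h/BTU
Q = A·ΔT/R = 53.1 × 72.9 / 26.93 = 143.7 BTU/h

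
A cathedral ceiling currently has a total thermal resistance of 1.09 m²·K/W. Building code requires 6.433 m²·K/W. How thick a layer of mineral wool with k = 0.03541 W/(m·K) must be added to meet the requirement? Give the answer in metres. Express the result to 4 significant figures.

ΔR = 6.433 − 1.09 = 5.343 m²·K/W
L = ΔR × k = 5.343 × 0.03541 = 0.1892 m

0.1892 m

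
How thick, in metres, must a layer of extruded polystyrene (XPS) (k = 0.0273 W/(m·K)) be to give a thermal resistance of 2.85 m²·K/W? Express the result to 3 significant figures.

L = R·k = 2.85 × 0.0273 = 0.07781 m

0.0778 m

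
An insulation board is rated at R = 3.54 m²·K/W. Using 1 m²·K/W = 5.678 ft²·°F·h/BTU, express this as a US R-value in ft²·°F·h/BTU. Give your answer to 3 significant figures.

R_US = 3.54 × 5.678 = 20.1

20.1 ft²·°F·h/BTU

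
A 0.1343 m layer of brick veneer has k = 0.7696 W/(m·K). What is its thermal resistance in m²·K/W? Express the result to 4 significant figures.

0.1745 m²·K/W

R = L/k = 0.1343/0.7696 = 0.17451 m²·K/W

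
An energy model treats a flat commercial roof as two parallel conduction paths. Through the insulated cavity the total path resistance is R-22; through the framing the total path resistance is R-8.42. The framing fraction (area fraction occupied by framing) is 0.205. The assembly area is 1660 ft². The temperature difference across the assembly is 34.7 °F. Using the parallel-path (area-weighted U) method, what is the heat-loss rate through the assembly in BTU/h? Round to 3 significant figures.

U_eff = 0.795/22 + 0.205/8.42 = 0.03614 + 0.02435 = 0.06048
R_eff = 1/U_eff = 16.53 ft²·°F·h/BTU
Q = 1660 × 34.7 / 16.53 = 3484 BTU/h

3480 BTU/h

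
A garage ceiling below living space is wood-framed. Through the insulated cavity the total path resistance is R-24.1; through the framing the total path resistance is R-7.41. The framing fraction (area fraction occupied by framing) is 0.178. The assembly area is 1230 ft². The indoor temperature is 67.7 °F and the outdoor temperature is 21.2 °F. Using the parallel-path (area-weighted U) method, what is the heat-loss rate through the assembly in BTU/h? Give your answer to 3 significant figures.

3320 BTU/h

U_eff = 0.822/24.1 + 0.178/7.41 = 0.03411 + 0.02402 = 0.05813
R_eff = 1/U_eff = 17.2 ft²·°F·h/BTU
Q = 1230 × (67.7 − 21.2) / 17.2 = 3325 BTU/h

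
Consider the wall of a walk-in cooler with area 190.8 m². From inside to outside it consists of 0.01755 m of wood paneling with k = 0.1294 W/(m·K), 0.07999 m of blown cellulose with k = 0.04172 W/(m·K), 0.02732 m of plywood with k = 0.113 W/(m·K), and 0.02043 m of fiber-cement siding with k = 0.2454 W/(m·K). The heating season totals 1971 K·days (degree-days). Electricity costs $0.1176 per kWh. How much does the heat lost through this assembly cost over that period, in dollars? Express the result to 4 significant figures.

0.01755/0.1294 = 0.13563
0.07999/0.04172 = 1.9173
0.02732/0.113 = 0.24177
0.02043/0.2454 = 0.083252
R_total = 0.13563 + 1.9173 + 0.24177 + 0.083252 = 2.378 m²·K/W
E = A × HDD × 24 / R / 1000 = 190.8 × 1971 × 24 / 2.378 / 1000 = 3795.5 kWh
Cost = 3795.5 × 0.1176 = $446.35

446.4 dollars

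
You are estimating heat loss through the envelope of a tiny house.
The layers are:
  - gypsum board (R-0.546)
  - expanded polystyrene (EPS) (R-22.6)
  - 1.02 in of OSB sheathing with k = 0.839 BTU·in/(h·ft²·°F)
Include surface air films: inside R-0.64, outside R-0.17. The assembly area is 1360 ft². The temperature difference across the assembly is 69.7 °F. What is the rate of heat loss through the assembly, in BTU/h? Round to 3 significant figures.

3770 BTU/h

1.02/0.839 = 1.216
R_total = 0.64 + 0.546 + 22.6 + 1.216 + 0.17 = 25.17 ft²·°F·h/BTU
Q = A·ΔT/R = 1360 × 69.7 / 25.17 = 3766 BTU/h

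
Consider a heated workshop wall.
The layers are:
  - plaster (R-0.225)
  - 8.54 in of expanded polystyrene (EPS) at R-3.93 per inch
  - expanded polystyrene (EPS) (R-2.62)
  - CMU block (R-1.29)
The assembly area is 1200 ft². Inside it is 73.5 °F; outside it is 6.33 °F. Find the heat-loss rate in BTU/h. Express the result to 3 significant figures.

2140 BTU/h

8.54 × 3.93 = 33.56
R_total = 0.225 + 33.56 + 2.62 + 1.29 = 37.7 ft²·°F·h/BTU
Q = A·ΔT/R = 1200 × (73.5 − 6.33) / 37.7 = 2138 BTU/h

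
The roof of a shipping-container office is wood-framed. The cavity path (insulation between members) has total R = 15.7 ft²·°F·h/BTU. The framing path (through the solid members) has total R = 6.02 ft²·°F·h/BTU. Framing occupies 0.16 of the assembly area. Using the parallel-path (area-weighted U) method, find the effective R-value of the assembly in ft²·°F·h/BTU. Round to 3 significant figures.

U_eff = 0.84/15.7 + 0.16/6.02 = 0.0535 + 0.02658 = 0.08008
R_eff = 1/U_eff = 12.49 ft²·°F·h/BTU

12.5 ft²·°F·h/BTU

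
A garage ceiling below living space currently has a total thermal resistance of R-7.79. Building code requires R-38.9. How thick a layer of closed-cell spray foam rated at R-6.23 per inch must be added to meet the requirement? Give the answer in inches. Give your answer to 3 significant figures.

ΔR = 38.9 − 7.79 = 31.11 ft²·°F·h/BTU
L = ΔR / (R/in) = 31.11/6.23 = 4.994 in

4.99 in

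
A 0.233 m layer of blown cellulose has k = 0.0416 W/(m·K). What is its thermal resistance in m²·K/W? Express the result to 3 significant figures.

5.60 m²·K/W

R = L/k = 0.233/0.0416 = 5.601 m²·K/W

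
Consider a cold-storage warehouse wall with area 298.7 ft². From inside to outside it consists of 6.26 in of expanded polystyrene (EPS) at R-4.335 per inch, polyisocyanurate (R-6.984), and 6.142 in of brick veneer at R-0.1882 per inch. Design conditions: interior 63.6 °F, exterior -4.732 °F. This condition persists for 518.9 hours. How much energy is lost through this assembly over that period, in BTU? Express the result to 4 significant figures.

300200 BTU

6.26 × 4.335 = 27.137
6.142 × 0.1882 = 1.1559
R_total = 27.137 + 6.984 + 1.1559 = 35.277 ft²·°F·h/BTU
Q = 298.7 × (63.6 − (-4.732)) / 35.277 = 578.59 BTU/h
E = 578.59 × 518.9 = 300230 BTU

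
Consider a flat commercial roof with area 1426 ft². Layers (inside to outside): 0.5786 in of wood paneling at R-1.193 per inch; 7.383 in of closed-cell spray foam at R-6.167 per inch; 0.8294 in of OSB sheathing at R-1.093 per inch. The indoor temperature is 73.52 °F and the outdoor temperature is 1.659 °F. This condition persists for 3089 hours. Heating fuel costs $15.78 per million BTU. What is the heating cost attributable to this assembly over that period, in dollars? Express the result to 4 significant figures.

106.0 dollars

0.5786 × 1.193 = 0.69027
7.383 × 6.167 = 45.531
0.8294 × 1.093 = 0.90653
R_total = 0.69027 + 45.531 + 0.90653 = 47.128 ft²·°F·h/BTU
Q = 1426 × (73.52 − 1.659) / 47.128 = 2174.4 BTU/h
E = 2174.4 × 3089 = 6716700 BTU
Cost = 6716700/10⁶ × 15.78 = $105.99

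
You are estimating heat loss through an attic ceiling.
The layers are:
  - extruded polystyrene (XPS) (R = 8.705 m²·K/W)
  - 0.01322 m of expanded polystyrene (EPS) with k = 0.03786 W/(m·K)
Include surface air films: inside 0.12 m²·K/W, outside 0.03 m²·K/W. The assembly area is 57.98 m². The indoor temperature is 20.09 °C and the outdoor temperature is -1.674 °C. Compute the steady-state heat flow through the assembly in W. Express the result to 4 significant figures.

137.1 W

0.01322/0.03786 = 0.34918
R_total = 0.12 + 8.705 + 0.34918 + 0.03 = 9.2042 m²·K/W
Q = A·ΔT/R = 57.98 × (20.09 − (-1.674)) / 9.2042 = 137.1 W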